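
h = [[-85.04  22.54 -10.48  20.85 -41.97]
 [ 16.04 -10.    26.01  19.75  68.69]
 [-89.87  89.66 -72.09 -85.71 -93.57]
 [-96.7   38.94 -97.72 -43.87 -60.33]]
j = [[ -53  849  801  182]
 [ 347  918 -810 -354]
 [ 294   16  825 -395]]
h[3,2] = -97.72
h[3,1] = 38.94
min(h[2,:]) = -93.57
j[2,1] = 16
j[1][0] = 347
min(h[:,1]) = -10.0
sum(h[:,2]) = -154.28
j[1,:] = [347, 918, -810, -354]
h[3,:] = [-96.7, 38.94, -97.72, -43.87, -60.33]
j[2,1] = 16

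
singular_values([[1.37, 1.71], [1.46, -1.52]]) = [2.29, 2.0]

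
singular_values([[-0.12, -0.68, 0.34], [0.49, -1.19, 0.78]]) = [1.66, 0.34]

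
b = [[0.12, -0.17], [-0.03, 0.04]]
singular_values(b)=[0.21, 0.0]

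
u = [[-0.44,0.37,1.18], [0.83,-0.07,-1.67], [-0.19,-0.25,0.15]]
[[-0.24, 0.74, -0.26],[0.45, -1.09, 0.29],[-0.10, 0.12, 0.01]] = u @ [[0.43, -0.17, -0.31], [0.05, -0.01, -0.01], [-0.06, 0.57, -0.33]]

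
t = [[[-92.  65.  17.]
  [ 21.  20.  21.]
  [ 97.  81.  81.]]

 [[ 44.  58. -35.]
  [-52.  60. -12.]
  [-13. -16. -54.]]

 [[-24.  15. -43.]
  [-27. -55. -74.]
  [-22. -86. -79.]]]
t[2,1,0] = -27.0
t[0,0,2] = 17.0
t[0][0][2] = 17.0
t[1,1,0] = -52.0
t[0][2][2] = 81.0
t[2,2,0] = -22.0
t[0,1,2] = 21.0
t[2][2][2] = -79.0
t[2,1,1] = -55.0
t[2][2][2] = -79.0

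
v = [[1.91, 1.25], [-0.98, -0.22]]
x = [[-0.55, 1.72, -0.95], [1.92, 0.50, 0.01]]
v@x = [[1.35, 3.91, -1.8],[0.12, -1.80, 0.93]]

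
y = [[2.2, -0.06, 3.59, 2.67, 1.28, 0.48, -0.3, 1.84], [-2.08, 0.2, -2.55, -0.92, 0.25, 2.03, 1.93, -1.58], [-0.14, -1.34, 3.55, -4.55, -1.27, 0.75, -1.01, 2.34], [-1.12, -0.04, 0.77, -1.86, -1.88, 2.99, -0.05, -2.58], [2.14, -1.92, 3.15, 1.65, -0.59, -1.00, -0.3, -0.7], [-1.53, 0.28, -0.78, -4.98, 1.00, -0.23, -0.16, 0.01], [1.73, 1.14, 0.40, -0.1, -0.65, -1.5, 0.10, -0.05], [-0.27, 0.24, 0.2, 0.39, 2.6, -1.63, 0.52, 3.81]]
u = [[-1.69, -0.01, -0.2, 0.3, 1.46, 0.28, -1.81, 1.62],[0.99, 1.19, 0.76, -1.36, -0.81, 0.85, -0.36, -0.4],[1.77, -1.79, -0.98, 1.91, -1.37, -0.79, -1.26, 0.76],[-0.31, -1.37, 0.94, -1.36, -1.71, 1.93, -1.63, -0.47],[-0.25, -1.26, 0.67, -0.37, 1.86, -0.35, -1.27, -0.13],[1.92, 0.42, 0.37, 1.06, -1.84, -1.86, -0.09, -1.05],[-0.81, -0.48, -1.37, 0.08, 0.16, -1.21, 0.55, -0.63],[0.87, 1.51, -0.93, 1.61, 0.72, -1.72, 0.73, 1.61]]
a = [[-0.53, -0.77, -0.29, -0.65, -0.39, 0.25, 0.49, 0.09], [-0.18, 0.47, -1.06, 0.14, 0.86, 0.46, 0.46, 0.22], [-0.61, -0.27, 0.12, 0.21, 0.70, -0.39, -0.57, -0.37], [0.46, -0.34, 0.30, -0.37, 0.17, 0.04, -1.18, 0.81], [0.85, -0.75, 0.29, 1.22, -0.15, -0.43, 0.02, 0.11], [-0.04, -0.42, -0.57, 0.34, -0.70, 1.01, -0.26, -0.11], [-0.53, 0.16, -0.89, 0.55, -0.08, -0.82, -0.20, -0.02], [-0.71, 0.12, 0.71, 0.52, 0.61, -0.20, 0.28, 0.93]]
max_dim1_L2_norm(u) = 3.95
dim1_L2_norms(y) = [5.5, 4.7, 6.62, 4.94, 4.78, 5.38, 2.67, 4.95]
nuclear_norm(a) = 11.70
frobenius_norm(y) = 14.28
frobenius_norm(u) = 9.27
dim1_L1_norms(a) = [3.46, 3.85, 3.24, 3.67, 3.82, 3.45, 3.25, 4.08]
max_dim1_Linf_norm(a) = 1.22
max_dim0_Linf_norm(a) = 1.22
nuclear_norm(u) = 21.93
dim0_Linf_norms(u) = [1.92, 1.79, 1.37, 1.91, 1.86, 1.93, 1.81, 1.62]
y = u @ a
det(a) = -13.75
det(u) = 226.29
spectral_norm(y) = 9.17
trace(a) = 1.28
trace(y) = 7.18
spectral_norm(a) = 2.13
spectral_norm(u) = 5.58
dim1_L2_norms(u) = [3.33, 2.55, 3.95, 3.77, 2.73, 3.62, 2.23, 3.62]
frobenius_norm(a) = 4.33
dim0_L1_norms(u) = [8.61, 8.03, 6.22, 8.05, 9.93, 8.99, 7.7, 6.67]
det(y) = -3124.86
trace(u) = -0.68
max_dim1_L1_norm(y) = 14.95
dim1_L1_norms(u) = [7.37, 6.72, 10.63, 9.72, 6.16, 8.61, 5.29, 9.7]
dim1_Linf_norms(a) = [0.77, 1.06, 0.7, 1.18, 1.22, 1.01, 0.89, 0.93]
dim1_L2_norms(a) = [1.36, 1.61, 1.27, 1.62, 1.75, 1.49, 1.46, 1.63]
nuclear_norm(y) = 32.23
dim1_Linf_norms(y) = [3.59, 2.55, 4.55, 2.99, 3.15, 4.98, 1.73, 3.81]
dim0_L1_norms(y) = [11.21, 5.22, 14.99, 17.12, 9.52, 10.61, 4.37, 12.91]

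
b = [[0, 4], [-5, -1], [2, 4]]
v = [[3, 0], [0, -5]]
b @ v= [[0, -20], [-15, 5], [6, -20]]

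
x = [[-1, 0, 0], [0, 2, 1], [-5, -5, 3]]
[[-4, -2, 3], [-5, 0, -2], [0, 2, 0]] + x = [[-5, -2, 3], [-5, 2, -1], [-5, -3, 3]]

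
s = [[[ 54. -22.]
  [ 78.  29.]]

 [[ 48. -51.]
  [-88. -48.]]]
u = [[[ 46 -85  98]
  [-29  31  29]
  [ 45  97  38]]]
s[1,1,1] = -48.0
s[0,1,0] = 78.0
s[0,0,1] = -22.0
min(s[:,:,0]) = -88.0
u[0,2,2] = 38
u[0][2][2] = 38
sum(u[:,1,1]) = 31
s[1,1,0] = -88.0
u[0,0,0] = 46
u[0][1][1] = 31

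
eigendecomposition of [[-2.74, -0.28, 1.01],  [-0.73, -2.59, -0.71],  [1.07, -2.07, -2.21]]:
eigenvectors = [[0.42+0.00j, -0.74+0.00j, -0.74-0.00j], [(-0.43+0j), -0.09-0.26j, (-0.09+0.26j)], [(0.8+0j), (0.53-0.29j), (0.53+0.29j)]]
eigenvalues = [(-0.54+0j), (-3.5+0.3j), (-3.5-0.3j)]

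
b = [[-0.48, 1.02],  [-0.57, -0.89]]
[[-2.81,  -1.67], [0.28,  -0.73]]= b @ [[2.20, 2.21], [-1.72, -0.60]]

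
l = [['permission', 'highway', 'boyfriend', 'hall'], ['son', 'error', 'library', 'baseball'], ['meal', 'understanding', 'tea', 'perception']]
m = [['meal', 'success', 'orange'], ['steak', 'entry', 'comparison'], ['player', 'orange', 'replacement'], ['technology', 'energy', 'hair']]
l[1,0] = 'son'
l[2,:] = ['meal', 'understanding', 'tea', 'perception']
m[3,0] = 'technology'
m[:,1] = ['success', 'entry', 'orange', 'energy']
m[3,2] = 'hair'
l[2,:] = ['meal', 'understanding', 'tea', 'perception']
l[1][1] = 'error'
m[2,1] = 'orange'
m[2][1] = 'orange'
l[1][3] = 'baseball'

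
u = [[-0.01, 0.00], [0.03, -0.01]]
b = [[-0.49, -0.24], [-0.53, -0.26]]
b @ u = [[-0.0, 0.00], [-0.0, 0.0]]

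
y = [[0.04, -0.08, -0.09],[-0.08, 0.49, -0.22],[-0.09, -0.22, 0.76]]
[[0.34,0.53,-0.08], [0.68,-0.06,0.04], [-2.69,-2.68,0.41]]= y@[[-2.05, 3.33, 1.20], [-0.73, -1.12, 0.66], [-3.99, -3.45, 0.87]]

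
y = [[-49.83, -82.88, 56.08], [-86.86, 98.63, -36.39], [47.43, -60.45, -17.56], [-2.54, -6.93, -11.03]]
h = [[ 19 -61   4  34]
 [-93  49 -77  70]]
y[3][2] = -11.03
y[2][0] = 47.43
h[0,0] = 19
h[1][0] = -93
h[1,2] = -77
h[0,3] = 34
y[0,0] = -49.83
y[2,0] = 47.43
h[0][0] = 19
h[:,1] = [-61, 49]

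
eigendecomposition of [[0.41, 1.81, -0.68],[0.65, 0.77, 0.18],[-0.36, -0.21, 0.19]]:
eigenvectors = [[-0.82, -0.87, -0.46],[-0.51, 0.42, 0.33],[0.26, -0.26, 0.82]]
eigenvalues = [1.74, -0.67, 0.31]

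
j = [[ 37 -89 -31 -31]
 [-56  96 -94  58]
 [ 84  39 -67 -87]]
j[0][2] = -31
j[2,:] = [84, 39, -67, -87]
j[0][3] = -31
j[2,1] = 39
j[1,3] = 58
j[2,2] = -67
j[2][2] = -67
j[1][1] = 96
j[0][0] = 37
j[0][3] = -31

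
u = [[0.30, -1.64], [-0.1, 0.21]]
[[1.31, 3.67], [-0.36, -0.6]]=u @ [[3.12, 2.12],[-0.23, -1.85]]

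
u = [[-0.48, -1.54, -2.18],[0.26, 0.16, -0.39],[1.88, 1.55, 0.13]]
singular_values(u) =[3.21, 1.8, 0.11]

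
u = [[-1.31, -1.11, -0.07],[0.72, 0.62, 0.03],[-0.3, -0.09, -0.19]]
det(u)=0.000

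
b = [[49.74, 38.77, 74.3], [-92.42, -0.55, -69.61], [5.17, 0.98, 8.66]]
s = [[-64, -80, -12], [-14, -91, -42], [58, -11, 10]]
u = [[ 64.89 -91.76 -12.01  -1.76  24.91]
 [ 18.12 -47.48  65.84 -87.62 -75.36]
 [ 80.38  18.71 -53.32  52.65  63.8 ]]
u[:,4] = [24.91, -75.36, 63.8]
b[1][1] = -0.55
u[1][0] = 18.12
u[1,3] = -87.62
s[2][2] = 10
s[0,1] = -80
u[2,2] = -53.32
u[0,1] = -91.76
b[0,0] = 49.74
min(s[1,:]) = -91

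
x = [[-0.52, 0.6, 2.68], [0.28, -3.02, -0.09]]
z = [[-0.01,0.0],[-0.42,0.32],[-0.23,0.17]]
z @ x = [[0.01, -0.01, -0.03], [0.31, -1.22, -1.15], [0.17, -0.65, -0.63]]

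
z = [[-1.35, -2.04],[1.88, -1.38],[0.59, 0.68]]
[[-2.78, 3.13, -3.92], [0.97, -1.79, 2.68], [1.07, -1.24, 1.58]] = z @ [[1.02, -1.40, 1.91], [0.69, -0.61, 0.66]]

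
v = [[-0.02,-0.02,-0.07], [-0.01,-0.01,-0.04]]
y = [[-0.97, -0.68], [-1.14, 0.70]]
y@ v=[[0.03,0.03,0.10],[0.02,0.02,0.05]]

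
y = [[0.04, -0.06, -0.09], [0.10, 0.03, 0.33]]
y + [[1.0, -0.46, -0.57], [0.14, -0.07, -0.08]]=[[1.04, -0.52, -0.66], [0.24, -0.04, 0.25]]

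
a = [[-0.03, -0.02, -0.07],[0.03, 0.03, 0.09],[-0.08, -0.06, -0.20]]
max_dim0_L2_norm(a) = 0.23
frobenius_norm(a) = 0.26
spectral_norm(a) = 0.26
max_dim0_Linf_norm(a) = 0.2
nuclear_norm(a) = 0.26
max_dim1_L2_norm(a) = 0.22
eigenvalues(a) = [-0.2, 0.0, 0.0]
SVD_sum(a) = [[-0.03, -0.02, -0.07],[0.03, 0.03, 0.09],[-0.08, -0.06, -0.2]] + [[-0.0, 0.00, 0.0], [-0.0, 0.00, 0.00], [-0.00, 0.0, 0.0]] + [[-0.0, -0.00, 0.00],[0.0, 0.0, -0.00],[0.0, 0.0, -0.00]]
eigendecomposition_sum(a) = [[-0.03, -0.02, -0.07],  [0.04, 0.03, 0.09],  [-0.08, -0.06, -0.2]] + [[0.0, -0.0, -0.0], [0.00, -0.0, -0.00], [-0.00, 0.00, 0.0]] + [[-0.00,0.00,0.00], [-0.01,0.00,0.00], [0.0,-0.0,-0.00]]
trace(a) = -0.20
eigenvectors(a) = [[0.31, -0.41, 0.14], [-0.38, -0.82, 0.93], [0.87, 0.41, -0.33]]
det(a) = 0.00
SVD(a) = [[-0.31, -0.41, -0.86], [0.39, -0.88, 0.29], [-0.87, -0.24, 0.43]] @ diag([0.2570126299761296, 0.006671434085194463, 1.7087047710080284e-18]) @ [[0.35, 0.27, 0.90],  [0.84, -0.51, -0.18],  [0.41, 0.82, -0.41]]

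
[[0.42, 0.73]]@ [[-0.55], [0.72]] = [[0.29]]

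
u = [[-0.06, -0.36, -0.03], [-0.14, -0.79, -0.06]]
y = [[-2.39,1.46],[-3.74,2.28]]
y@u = [[-0.06, -0.29, -0.02],  [-0.09, -0.45, -0.02]]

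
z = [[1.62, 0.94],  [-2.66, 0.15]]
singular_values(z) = [3.14, 0.87]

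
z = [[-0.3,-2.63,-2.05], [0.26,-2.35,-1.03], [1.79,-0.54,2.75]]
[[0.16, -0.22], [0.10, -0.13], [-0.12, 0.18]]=z @[[-0.08,0.12], [-0.05,0.07], [-0.0,0.00]]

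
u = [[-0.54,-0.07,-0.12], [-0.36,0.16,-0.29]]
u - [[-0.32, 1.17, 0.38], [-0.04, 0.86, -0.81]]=[[-0.22, -1.24, -0.50], [-0.32, -0.7, 0.52]]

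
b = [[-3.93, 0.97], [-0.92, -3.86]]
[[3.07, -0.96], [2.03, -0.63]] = b@[[-0.86, 0.27], [-0.32, 0.1]]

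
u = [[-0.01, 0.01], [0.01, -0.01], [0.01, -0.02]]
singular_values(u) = [0.03, 0.0]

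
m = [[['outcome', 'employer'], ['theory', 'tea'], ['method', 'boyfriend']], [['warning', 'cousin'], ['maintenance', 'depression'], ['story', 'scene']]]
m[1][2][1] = 'scene'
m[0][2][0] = 'method'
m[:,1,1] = ['tea', 'depression']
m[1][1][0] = 'maintenance'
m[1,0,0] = 'warning'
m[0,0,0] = 'outcome'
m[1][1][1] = 'depression'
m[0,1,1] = 'tea'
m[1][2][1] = 'scene'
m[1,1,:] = ['maintenance', 'depression']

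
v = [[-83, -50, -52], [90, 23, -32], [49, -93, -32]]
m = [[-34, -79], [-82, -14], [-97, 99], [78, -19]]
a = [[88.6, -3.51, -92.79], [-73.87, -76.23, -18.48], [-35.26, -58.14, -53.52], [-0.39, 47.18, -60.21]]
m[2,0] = -97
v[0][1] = -50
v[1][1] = 23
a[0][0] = 88.6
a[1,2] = -18.48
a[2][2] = -53.52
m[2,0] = -97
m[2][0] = -97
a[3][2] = -60.21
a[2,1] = -58.14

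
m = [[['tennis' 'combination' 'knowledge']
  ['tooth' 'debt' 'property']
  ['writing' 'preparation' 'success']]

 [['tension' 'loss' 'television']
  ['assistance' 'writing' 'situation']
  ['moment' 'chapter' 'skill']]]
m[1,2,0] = 'moment'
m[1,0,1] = 'loss'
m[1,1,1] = 'writing'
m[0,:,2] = ['knowledge', 'property', 'success']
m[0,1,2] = 'property'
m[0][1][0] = 'tooth'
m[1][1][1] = 'writing'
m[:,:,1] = [['combination', 'debt', 'preparation'], ['loss', 'writing', 'chapter']]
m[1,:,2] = ['television', 'situation', 'skill']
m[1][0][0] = 'tension'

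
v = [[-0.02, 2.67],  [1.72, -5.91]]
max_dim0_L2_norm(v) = 6.49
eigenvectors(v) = [[0.97, -0.38], [0.25, 0.93]]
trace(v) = -5.93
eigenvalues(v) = [0.68, -6.61]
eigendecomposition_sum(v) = [[0.61,  0.25],[0.16,  0.06]] + [[-0.63, 2.42], [1.56, -5.97]]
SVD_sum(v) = [[-0.62, 2.52], [1.47, -5.97]] + [[0.6, 0.15], [0.25, 0.06]]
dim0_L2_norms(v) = [1.72, 6.49]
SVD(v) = [[0.39, -0.92], [-0.92, -0.39]] @ diag([6.675823491618563, 0.6702094514058556]) @ [[-0.24, 0.97],[-0.97, -0.24]]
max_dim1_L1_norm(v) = 7.63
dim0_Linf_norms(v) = [1.72, 5.91]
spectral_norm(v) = 6.68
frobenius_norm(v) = 6.71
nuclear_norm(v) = 7.35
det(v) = -4.47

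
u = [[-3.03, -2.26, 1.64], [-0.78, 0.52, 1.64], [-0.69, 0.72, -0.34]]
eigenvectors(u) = [[0.27, -0.97, 0.82],[-0.86, -0.11, -0.14],[-0.42, -0.23, 0.56]]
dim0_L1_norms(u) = [4.5, 3.5, 3.62]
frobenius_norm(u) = 4.65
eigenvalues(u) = [1.57, -2.9, -1.52]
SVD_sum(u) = [[-3.02,-1.98,1.94], [-0.81,-0.53,0.52], [-0.00,-0.0,0.00]] + [[0.03,-0.31,-0.26], [-0.12,1.15,0.98], [-0.03,0.29,0.25]] + [[-0.04,  0.03,  -0.04], [0.15,  -0.10,  0.14], [-0.66,  0.43,  -0.59]]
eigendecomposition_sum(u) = [[0.09, -0.36, -0.23], [-0.30, 1.13, 0.71], [-0.15, 0.55, 0.35]] + [[-3.57,  -3.28,  4.39],  [-0.41,  -0.37,  0.5],  [-0.85,  -0.78,  1.04]] + [[0.44, 1.38, -2.52],  [-0.07, -0.23, 0.43],  [0.30, 0.95, -1.73]]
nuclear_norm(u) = 6.87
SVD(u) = [[-0.97, 0.25, 0.06], [-0.26, -0.94, -0.23], [-0.0, -0.24, 0.97]] @ diag([4.244846606354284, 1.6177974830667454, 1.0102517469944918]) @ [[0.74, 0.48, -0.47], [0.08, -0.76, -0.65], [-0.67, 0.44, -0.60]]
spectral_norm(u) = 4.24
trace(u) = -2.85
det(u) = 6.94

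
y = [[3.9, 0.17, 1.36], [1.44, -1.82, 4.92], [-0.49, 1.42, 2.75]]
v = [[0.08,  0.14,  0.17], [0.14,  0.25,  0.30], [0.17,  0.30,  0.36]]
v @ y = [[0.43,  0.0,  1.27], [0.76,  -0.01,  2.25], [0.92,  -0.01,  2.70]]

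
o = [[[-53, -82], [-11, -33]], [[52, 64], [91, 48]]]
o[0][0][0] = -53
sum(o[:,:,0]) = 79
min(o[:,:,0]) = -53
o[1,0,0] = 52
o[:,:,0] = [[-53, -11], [52, 91]]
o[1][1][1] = 48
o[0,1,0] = -11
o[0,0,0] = -53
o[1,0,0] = 52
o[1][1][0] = 91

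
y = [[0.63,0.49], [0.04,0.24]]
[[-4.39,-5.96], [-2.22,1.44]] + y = [[-3.76, -5.47], [-2.18, 1.68]]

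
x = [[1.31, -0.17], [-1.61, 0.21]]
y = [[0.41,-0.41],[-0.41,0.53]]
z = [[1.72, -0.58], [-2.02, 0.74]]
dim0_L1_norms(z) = [3.74, 1.32]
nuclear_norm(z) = 2.85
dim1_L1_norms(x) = [1.48, 1.82]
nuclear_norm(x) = 2.09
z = x + y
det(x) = 0.00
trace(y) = 0.94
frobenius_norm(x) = 2.09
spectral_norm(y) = 0.88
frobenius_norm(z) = 2.81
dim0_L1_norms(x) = [2.92, 0.38]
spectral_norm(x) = 2.09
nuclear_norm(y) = 0.94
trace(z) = 2.46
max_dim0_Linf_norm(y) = 0.53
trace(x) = 1.52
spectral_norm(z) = 2.81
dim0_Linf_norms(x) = [1.61, 0.21]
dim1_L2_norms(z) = [1.82, 2.15]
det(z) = 0.10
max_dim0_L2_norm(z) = 2.65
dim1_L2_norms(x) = [1.32, 1.62]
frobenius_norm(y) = 0.89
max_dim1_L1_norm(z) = 2.76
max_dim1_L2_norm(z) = 2.15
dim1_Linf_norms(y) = [0.41, 0.53]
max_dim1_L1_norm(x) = 1.82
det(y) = 0.05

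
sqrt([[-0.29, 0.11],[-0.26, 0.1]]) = [[(-0.02+0.66j), (0.03-0.25j)], [(-0.06+0.59j), 0.07-0.22j]]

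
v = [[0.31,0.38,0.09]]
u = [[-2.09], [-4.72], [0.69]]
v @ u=[[-2.38]]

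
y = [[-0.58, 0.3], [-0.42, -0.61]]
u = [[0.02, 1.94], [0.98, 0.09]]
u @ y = [[-0.83, -1.18], [-0.61, 0.24]]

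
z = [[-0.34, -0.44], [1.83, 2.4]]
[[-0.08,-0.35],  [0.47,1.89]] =z @ [[-0.23, 0.77], [0.37, 0.20]]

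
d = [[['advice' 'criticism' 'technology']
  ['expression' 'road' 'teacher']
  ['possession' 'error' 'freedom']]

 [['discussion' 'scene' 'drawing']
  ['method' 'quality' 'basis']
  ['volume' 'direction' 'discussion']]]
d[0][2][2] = 'freedom'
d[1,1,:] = ['method', 'quality', 'basis']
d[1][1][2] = 'basis'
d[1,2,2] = 'discussion'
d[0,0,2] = 'technology'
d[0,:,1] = ['criticism', 'road', 'error']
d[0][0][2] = 'technology'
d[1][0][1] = 'scene'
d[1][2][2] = 'discussion'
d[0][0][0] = 'advice'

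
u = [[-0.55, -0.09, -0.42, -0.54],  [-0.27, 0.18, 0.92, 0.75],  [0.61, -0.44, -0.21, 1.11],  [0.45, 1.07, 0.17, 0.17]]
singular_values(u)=[1.67, 1.28, 1.0, 0.32]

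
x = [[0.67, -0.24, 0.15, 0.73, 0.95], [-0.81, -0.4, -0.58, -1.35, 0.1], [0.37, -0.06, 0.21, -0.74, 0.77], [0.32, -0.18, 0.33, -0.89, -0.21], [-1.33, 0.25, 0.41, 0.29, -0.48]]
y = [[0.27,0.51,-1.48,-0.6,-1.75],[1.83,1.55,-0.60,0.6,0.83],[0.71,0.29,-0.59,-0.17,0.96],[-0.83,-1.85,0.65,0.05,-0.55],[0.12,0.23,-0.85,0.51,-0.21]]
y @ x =[[1.36, -0.51, -1.48, 0.63, 0.13], [-1.16, -0.92, -0.21, -0.61, 0.91], [-1.31, 0.02, 0.15, 0.99, -0.18], [1.93, 0.75, 0.88, 1.21, -0.22], [0.02, -0.21, -0.21, -0.11, -0.52]]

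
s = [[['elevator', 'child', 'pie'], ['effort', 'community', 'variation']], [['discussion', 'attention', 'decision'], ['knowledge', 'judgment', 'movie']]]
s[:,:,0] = [['elevator', 'effort'], ['discussion', 'knowledge']]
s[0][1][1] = 'community'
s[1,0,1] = 'attention'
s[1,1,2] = 'movie'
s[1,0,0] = 'discussion'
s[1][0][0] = 'discussion'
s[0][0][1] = 'child'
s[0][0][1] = 'child'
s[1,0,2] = 'decision'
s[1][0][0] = 'discussion'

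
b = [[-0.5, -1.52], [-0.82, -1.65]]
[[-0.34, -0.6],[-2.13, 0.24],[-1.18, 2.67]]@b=[[0.66, 1.51], [0.87, 2.84], [-1.60, -2.61]]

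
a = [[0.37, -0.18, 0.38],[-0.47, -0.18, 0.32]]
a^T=[[0.37, -0.47], [-0.18, -0.18], [0.38, 0.32]]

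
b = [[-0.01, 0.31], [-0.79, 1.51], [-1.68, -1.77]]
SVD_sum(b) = [[0.13,0.23], [0.46,0.79], [-1.18,-2.06]] + [[-0.14, 0.08], [-1.25, 0.72], [-0.5, 0.29]]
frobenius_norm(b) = 2.99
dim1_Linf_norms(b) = [0.31, 1.51, 1.77]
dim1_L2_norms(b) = [0.31, 1.7, 2.44]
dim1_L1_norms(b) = [0.32, 2.3, 3.45]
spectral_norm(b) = 2.56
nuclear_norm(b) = 4.11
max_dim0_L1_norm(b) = 3.59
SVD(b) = [[-0.10,0.10],  [-0.36,0.92],  [0.93,0.37]] @ diag([2.5559589653926253, 1.5565261858475303]) @ [[-0.5, -0.87], [-0.87, 0.50]]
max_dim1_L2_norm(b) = 2.44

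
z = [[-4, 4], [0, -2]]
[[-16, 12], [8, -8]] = z@ [[0, 1], [-4, 4]]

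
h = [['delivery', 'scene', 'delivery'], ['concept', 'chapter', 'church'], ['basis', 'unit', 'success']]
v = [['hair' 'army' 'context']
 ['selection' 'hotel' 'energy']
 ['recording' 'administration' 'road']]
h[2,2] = 'success'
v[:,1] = ['army', 'hotel', 'administration']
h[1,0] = 'concept'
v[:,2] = ['context', 'energy', 'road']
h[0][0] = 'delivery'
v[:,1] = ['army', 'hotel', 'administration']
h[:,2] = ['delivery', 'church', 'success']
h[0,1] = 'scene'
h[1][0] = 'concept'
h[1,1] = 'chapter'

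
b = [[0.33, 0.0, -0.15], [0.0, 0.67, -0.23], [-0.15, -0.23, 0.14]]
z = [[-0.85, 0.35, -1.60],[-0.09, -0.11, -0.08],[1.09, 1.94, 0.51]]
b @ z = [[-0.44, -0.18, -0.60], [-0.31, -0.52, -0.17], [0.30, 0.24, 0.33]]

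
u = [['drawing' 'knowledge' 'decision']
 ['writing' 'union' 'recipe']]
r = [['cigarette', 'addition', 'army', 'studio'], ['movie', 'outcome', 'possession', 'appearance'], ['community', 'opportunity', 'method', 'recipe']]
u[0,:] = ['drawing', 'knowledge', 'decision']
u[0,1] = 'knowledge'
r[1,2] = 'possession'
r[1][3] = 'appearance'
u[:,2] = ['decision', 'recipe']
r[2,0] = 'community'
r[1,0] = 'movie'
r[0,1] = 'addition'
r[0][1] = 'addition'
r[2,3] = 'recipe'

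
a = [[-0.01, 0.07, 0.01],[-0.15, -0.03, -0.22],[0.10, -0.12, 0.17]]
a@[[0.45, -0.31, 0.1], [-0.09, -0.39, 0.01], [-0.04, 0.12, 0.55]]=[[-0.01, -0.02, 0.01], [-0.06, 0.03, -0.14], [0.05, 0.04, 0.10]]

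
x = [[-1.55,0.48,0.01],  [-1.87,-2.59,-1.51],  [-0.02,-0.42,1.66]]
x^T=[[-1.55, -1.87, -0.02],[0.48, -2.59, -0.42],[0.01, -1.51, 1.66]]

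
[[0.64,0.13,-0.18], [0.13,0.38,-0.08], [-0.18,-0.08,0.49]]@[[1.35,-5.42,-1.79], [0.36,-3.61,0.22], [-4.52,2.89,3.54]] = [[1.72, -4.46, -1.75], [0.67, -2.31, -0.43], [-2.49, 2.68, 2.04]]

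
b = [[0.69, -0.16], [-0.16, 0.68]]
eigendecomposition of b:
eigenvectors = [[0.72, 0.7],[-0.70, 0.72]]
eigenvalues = [0.85, 0.52]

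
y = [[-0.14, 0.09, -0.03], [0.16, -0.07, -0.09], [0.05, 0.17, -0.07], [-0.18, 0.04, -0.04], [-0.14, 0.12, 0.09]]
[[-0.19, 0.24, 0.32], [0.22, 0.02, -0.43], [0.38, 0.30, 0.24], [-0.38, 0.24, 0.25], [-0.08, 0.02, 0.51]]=y @ [[2.4, -0.61, -1.15],  [1.74, 1.04, 2.15],  [0.50, -2.13, 1.02]]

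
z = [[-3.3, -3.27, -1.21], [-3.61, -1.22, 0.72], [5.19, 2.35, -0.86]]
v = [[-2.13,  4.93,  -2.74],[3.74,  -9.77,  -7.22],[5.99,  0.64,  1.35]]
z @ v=[[-12.45, 14.90, 31.02], [7.44, -5.42, 19.67], [-7.42, 2.08, -32.35]]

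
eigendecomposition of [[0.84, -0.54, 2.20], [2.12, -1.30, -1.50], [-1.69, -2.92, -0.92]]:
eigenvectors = [[0.65+0.00j,0.65-0.00j,(-0.25+0j)], [(0.07-0.46j),0.07+0.46j,0.71+0.00j], [0.07+0.60j,0.07-0.60j,0.66+0.00j]]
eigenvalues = [(1.03+2.41j), (1.03-2.41j), (-3.43+0j)]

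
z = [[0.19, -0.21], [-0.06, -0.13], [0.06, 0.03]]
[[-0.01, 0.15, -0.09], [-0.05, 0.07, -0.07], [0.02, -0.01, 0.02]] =z@[[0.25,0.14,0.1], [0.29,-0.58,0.51]]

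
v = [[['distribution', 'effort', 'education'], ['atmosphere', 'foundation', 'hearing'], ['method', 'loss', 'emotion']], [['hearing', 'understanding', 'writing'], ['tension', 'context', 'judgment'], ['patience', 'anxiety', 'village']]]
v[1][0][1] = 'understanding'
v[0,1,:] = ['atmosphere', 'foundation', 'hearing']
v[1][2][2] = 'village'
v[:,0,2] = ['education', 'writing']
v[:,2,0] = ['method', 'patience']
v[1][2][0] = 'patience'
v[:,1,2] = ['hearing', 'judgment']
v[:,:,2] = [['education', 'hearing', 'emotion'], ['writing', 'judgment', 'village']]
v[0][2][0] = 'method'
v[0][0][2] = 'education'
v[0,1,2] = 'hearing'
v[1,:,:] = [['hearing', 'understanding', 'writing'], ['tension', 'context', 'judgment'], ['patience', 'anxiety', 'village']]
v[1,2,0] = 'patience'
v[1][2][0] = 'patience'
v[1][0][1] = 'understanding'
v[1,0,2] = 'writing'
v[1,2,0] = 'patience'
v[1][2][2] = 'village'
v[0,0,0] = 'distribution'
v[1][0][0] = 'hearing'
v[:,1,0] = ['atmosphere', 'tension']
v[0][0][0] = 'distribution'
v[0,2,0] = 'method'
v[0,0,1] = 'effort'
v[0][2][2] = 'emotion'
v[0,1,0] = 'atmosphere'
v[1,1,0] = 'tension'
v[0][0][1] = 'effort'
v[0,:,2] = ['education', 'hearing', 'emotion']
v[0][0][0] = 'distribution'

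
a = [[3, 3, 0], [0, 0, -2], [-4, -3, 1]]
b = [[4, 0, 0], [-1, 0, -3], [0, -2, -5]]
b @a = [[12, 12, 0], [9, 6, -3], [20, 15, -1]]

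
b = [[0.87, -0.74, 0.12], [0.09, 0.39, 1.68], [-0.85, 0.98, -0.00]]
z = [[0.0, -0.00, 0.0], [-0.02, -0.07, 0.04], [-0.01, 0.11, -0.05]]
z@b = [[0.0, 0.00, 0.00], [-0.06, 0.03, -0.12], [0.04, 0.00, 0.18]]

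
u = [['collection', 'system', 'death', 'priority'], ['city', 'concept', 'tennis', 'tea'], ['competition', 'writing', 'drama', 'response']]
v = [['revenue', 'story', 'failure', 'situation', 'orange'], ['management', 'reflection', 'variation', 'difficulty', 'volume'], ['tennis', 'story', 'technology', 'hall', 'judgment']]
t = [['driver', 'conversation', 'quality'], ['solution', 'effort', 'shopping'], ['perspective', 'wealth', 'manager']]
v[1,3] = 'difficulty'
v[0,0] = 'revenue'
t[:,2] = ['quality', 'shopping', 'manager']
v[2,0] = 'tennis'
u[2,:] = ['competition', 'writing', 'drama', 'response']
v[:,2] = ['failure', 'variation', 'technology']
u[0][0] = 'collection'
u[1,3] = 'tea'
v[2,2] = 'technology'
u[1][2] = 'tennis'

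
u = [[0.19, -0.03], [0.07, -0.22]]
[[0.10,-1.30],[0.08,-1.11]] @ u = [[-0.07, 0.28], [-0.06, 0.24]]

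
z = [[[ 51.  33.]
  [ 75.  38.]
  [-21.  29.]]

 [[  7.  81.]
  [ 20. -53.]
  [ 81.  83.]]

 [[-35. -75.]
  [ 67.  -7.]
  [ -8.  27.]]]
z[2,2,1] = 27.0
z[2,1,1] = -7.0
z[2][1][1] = -7.0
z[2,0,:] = [-35.0, -75.0]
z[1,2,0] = 81.0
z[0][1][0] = 75.0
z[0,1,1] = 38.0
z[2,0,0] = -35.0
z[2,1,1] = -7.0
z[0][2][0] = -21.0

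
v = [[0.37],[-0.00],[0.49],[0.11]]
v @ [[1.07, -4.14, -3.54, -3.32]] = [[0.4, -1.53, -1.31, -1.23], [0.0, 0.0, 0.0, 0.0], [0.52, -2.03, -1.73, -1.63], [0.12, -0.46, -0.39, -0.37]]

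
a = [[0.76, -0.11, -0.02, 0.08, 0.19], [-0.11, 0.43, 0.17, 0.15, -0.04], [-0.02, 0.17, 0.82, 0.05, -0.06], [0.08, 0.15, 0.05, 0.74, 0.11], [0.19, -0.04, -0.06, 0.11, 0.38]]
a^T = [[0.76, -0.11, -0.02, 0.08, 0.19], [-0.11, 0.43, 0.17, 0.15, -0.04], [-0.02, 0.17, 0.82, 0.05, -0.06], [0.08, 0.15, 0.05, 0.74, 0.11], [0.19, -0.04, -0.06, 0.11, 0.38]]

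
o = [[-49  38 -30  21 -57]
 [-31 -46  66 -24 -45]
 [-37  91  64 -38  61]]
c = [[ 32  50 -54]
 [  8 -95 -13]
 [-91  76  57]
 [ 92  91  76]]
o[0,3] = 21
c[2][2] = 57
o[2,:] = [-37, 91, 64, -38, 61]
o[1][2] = 66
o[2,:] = [-37, 91, 64, -38, 61]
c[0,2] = -54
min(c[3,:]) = 76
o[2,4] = 61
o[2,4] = 61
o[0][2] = -30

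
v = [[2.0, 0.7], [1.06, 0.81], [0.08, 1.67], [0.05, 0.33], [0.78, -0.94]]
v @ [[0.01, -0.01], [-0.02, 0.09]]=[[0.01, 0.04],[-0.01, 0.06],[-0.03, 0.15],[-0.01, 0.03],[0.03, -0.09]]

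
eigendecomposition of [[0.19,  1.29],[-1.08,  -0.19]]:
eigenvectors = [[0.74+0.00j,  0.74-0.00j], [-0.11+0.67j,  (-0.11-0.67j)]]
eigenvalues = [1.16j, -1.16j]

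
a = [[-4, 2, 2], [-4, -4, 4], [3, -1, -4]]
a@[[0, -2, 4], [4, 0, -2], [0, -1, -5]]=[[8, 6, -30], [-16, 4, -28], [-4, -2, 34]]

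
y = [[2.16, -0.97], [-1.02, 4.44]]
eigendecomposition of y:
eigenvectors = [[-0.93, 0.34], [-0.36, -0.94]]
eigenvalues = [1.79, 4.81]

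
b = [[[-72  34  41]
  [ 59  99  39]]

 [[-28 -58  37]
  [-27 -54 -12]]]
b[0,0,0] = -72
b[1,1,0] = -27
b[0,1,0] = 59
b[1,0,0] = -28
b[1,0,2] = 37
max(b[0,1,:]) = 99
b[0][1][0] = 59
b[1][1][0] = -27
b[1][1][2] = -12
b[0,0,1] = 34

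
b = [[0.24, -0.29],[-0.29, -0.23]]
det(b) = -0.14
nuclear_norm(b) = 0.75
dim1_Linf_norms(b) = [0.29, 0.29]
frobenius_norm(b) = 0.53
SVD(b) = [[-0.9,  0.43],  [0.43,  0.9]] @ diag([0.37826264211678073, 0.36826264211678084]) @ [[-0.9,0.43], [-0.43,-0.90]]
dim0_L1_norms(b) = [0.53, 0.52]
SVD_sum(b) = [[0.31, -0.15], [-0.15, 0.07]] + [[-0.07, -0.14],[-0.14, -0.3]]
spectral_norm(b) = 0.38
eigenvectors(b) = [[0.90, 0.43], [-0.43, 0.9]]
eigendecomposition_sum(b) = [[0.31, -0.15], [-0.15, 0.07]] + [[-0.07, -0.14],[-0.14, -0.3]]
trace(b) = 0.01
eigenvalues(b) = [0.38, -0.37]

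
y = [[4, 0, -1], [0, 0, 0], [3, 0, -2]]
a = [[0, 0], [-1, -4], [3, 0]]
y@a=[[-3, 0], [0, 0], [-6, 0]]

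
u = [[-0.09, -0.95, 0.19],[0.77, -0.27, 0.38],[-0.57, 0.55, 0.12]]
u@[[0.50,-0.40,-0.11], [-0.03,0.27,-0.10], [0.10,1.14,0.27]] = [[0.0, -0.0, 0.16], [0.43, 0.05, 0.04], [-0.29, 0.51, 0.04]]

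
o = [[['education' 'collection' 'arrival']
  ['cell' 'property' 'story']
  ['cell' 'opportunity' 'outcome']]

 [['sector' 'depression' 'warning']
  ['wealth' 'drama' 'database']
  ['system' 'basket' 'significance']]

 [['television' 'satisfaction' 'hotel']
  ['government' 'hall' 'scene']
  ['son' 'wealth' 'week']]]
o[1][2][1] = 'basket'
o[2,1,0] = 'government'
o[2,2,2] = 'week'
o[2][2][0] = 'son'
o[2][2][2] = 'week'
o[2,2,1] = 'wealth'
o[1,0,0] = 'sector'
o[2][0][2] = 'hotel'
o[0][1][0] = 'cell'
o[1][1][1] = 'drama'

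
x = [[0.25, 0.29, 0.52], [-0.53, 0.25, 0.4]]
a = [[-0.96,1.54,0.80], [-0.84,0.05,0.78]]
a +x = [[-0.71, 1.83, 1.32], [-1.37, 0.3, 1.18]]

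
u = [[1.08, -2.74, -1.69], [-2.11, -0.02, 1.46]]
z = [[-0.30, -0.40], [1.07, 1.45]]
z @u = [[0.52, 0.83, -0.08], [-1.9, -2.96, 0.31]]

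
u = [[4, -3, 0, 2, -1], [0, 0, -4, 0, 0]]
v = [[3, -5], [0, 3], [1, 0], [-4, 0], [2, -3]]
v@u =[[12, -9, 20, 6, -3], [0, 0, -12, 0, 0], [4, -3, 0, 2, -1], [-16, 12, 0, -8, 4], [8, -6, 12, 4, -2]]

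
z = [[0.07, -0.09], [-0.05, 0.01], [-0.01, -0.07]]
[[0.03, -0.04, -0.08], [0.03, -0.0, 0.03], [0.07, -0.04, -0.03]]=z@[[-0.74, 0.12, -0.53], [-0.87, 0.58, 0.45]]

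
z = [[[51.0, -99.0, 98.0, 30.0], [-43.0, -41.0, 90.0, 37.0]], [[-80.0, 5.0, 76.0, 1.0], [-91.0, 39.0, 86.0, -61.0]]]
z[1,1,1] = 39.0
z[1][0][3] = 1.0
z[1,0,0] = -80.0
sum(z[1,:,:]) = -25.0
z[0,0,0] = 51.0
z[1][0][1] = 5.0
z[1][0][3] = 1.0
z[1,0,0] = -80.0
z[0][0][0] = 51.0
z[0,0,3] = 30.0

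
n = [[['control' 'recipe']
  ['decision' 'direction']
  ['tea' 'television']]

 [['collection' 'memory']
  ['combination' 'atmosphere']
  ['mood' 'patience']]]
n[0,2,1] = 'television'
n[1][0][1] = 'memory'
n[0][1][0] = 'decision'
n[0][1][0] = 'decision'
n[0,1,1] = 'direction'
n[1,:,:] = [['collection', 'memory'], ['combination', 'atmosphere'], ['mood', 'patience']]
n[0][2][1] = 'television'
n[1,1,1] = 'atmosphere'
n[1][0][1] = 'memory'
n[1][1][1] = 'atmosphere'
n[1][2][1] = 'patience'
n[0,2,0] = 'tea'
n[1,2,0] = 'mood'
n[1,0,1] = 'memory'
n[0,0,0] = 'control'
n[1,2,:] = ['mood', 'patience']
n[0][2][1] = 'television'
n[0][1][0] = 'decision'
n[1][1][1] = 'atmosphere'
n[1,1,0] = 'combination'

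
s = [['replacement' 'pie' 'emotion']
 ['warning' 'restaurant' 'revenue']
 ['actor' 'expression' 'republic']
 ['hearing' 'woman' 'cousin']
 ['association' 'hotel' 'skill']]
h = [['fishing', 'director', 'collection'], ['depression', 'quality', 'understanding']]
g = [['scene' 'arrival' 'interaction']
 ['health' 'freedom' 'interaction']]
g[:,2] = ['interaction', 'interaction']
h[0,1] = 'director'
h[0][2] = 'collection'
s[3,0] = 'hearing'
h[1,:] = ['depression', 'quality', 'understanding']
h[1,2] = 'understanding'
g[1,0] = 'health'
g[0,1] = 'arrival'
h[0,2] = 'collection'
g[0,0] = 'scene'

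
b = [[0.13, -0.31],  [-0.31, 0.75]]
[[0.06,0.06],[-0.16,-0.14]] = b @[[-0.15, -0.0], [-0.27, -0.19]]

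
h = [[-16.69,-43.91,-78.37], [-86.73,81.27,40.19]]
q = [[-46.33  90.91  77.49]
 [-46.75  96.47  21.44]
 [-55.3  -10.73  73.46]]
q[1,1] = 96.47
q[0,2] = 77.49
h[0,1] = -43.91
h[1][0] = -86.73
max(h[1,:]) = 81.27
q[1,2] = 21.44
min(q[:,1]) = -10.73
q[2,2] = 73.46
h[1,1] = 81.27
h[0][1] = -43.91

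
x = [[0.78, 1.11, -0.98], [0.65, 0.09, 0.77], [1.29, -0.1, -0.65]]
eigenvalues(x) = [(1.25+0j), (-0.51+1.07j), (-0.51-1.07j)]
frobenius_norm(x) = 2.43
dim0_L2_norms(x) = [1.64, 1.12, 1.41]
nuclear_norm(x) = 3.92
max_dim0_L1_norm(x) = 2.72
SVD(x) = [[-0.78, 0.41, -0.47], [-0.03, -0.77, -0.63], [-0.63, -0.48, 0.62]] @ diag([2.0058901471524004, 1.1424959750796055, 0.7694853244109487]) @ [[-0.72, -0.40, 0.57], [-0.70, 0.38, -0.60], [0.02, -0.83, -0.55]]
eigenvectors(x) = [[0.65+0.00j, -0.07-0.51j, (-0.07+0.51j)], [0.64+0.00j, (-0.01+0.53j), -0.01-0.53j], [(0.41+0j), -0.67+0.00j, (-0.67-0j)]]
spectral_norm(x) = 2.01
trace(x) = 0.22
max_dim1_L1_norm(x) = 2.87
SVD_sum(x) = [[1.12, 0.63, -0.89], [0.04, 0.02, -0.03], [0.90, 0.50, -0.72]] + [[-0.33, 0.18, -0.29], [0.62, -0.34, 0.54], [0.38, -0.21, 0.33]] + [[-0.01, 0.3, 0.20], [-0.01, 0.4, 0.27], [0.01, -0.39, -0.26]]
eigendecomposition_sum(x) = [[0.67+0.00j, 0.65+0.00j, -0.08+0.00j], [(0.65+0j), (0.63+0j), (-0.08+0j)], [0.42+0.00j, (0.41+0j), (-0.05+0j)]] + [[(0.06+0.33j), 0.23-0.23j, -0.45-0.17j],[-0.00-0.35j, (-0.27+0.19j), (0.43+0.25j)],[(0.44-0.01j), (-0.25-0.34j), -0.30+0.54j]] + [[(0.06-0.33j), (0.23+0.23j), -0.45+0.17j], [(-0+0.35j), (-0.27-0.19j), 0.43-0.25j], [(0.44+0.01j), (-0.25+0.34j), (-0.3-0.54j)]]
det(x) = 1.76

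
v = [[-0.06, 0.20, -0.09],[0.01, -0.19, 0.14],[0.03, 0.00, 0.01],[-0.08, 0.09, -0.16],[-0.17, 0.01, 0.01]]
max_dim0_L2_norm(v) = 0.29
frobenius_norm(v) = 0.42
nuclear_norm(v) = 0.64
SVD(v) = [[-0.60, -0.02, -0.57], [0.62, 0.33, 0.05], [0.04, -0.15, -0.08], [-0.50, 0.17, 0.79], [-0.13, 0.92, -0.19]] @ diag([0.37204407770793363, 0.1768391087765691, 0.0895049375708504]) @ [[0.28, -0.76, 0.59],  [-0.96, -0.24, 0.16],  [0.02, -0.61, -0.79]]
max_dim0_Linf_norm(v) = 0.2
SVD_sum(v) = [[-0.06, 0.17, -0.13], [0.07, -0.17, 0.13], [0.00, -0.01, 0.01], [-0.05, 0.14, -0.11], [-0.01, 0.04, -0.03]] + [[0.0,0.00,-0.00], [-0.06,-0.01,0.01], [0.03,0.01,-0.0], [-0.03,-0.01,0.0], [-0.16,-0.04,0.03]] + [[-0.0, 0.03, 0.04], [0.00, -0.0, -0.0], [-0.00, 0.00, 0.01], [0.00, -0.04, -0.06], [-0.0, 0.01, 0.01]]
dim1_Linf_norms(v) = [0.2, 0.19, 0.03, 0.16, 0.17]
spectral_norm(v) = 0.37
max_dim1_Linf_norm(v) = 0.2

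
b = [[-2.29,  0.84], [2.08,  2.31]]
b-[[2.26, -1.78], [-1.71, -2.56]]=[[-4.55, 2.62], [3.79, 4.87]]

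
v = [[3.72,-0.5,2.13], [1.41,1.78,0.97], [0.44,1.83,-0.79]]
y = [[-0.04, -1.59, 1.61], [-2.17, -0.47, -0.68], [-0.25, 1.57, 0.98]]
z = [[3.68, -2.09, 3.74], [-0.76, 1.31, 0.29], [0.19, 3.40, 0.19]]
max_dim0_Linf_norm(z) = 3.74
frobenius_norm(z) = 6.78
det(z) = -13.72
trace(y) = 0.47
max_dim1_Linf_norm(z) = 3.74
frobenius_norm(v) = 5.37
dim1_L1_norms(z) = [9.51, 2.36, 3.78]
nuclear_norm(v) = 7.99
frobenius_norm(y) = 3.74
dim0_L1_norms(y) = [2.46, 3.63, 3.27]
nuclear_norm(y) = 6.40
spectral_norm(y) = 2.40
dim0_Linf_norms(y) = [2.17, 1.59, 1.61]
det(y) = -9.35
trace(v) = 4.71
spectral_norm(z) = 5.86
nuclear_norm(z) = 9.89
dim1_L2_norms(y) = [2.26, 2.32, 1.87]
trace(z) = 5.18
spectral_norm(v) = 4.62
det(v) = -8.78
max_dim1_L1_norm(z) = 9.51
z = y + v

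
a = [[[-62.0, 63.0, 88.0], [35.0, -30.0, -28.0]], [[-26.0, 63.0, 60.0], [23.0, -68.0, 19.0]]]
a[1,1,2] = 19.0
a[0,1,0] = 35.0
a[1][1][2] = 19.0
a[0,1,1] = -30.0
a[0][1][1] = -30.0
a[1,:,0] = [-26.0, 23.0]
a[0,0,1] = 63.0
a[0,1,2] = -28.0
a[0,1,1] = -30.0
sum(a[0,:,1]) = 33.0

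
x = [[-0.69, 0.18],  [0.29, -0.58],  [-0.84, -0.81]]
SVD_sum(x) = [[-0.36, -0.27], [-0.09, -0.07], [-0.93, -0.69]] + [[-0.33, 0.45], [0.38, -0.51], [0.09, -0.12]]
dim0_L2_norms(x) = [1.13, 1.01]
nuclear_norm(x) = 2.11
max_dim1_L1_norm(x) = 1.65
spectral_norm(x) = 1.25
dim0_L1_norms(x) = [1.82, 1.57]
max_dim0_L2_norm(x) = 1.13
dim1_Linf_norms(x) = [0.69, 0.58, 0.84]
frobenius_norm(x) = 1.51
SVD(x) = [[-0.36, 0.64], [-0.09, -0.74], [-0.93, -0.18]] @ diag([1.2456388609809044, 0.8596998476295054]) @ [[0.81, 0.59], [-0.59, 0.81]]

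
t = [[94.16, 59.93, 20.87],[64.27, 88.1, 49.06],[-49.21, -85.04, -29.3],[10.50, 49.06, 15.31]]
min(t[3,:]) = 10.5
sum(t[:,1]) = 112.05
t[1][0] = 64.27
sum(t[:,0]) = 119.72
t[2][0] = -49.21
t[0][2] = 20.87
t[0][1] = 59.93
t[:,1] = [59.93, 88.1, -85.04, 49.06]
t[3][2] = 15.31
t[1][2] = 49.06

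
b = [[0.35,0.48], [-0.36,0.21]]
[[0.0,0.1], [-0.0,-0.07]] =b@ [[0.01,0.21], [0.0,0.05]]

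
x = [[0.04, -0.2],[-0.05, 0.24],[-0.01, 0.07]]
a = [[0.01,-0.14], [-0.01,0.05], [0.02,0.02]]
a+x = [[0.05, -0.34], [-0.06, 0.29], [0.01, 0.09]]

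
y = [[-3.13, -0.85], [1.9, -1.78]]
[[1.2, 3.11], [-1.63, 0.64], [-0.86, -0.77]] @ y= [[2.15,-6.56],[6.32,0.25],[1.23,2.1]]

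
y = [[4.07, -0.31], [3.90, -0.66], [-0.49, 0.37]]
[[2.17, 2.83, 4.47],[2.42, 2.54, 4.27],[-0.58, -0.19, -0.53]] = y@[[0.46, 0.73, 1.1],[-0.95, 0.46, 0.03]]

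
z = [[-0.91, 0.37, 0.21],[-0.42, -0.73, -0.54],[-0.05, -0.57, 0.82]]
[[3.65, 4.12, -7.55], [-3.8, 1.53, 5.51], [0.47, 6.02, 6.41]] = z@[[-1.72, -4.64, 4.19], [3.86, -3.07, -10.52], [3.15, 4.93, 0.76]]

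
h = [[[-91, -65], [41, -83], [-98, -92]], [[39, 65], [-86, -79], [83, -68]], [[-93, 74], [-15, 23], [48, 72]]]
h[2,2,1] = 72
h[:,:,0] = [[-91, 41, -98], [39, -86, 83], [-93, -15, 48]]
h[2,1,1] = 23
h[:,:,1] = [[-65, -83, -92], [65, -79, -68], [74, 23, 72]]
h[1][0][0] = 39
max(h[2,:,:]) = 74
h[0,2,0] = -98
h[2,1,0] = -15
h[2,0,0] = -93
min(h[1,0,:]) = 39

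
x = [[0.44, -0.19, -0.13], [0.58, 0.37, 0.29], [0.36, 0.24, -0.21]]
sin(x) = [[0.46, -0.17, -0.12], [0.53, 0.38, 0.30], [0.34, 0.25, -0.2]]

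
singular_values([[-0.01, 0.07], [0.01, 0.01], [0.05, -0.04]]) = [0.09, 0.04]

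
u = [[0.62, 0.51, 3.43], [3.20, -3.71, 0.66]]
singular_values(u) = [4.99, 3.46]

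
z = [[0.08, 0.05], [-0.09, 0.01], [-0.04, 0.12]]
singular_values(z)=[0.14, 0.12]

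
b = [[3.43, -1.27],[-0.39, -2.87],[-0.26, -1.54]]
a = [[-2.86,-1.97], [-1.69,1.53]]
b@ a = [[-7.66, -8.7],[5.97, -3.62],[3.35, -1.84]]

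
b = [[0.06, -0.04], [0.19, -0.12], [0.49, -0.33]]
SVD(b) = [[-0.11, -0.01], [-0.35, -0.93], [-0.93, 0.36]] @ diag([0.6361304259570737, 0.006170994382751029]) @ [[-0.83, 0.56], [-0.56, -0.83]]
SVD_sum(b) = [[0.06, -0.04], [0.19, -0.12], [0.49, -0.33]] + [[0.0, 0.0], [0.00, 0.00], [-0.00, -0.00]]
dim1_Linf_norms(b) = [0.06, 0.19, 0.49]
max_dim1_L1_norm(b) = 0.82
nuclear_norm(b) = 0.64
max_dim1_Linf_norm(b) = 0.49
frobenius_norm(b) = 0.64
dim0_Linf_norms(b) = [0.49, 0.33]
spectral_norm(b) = 0.64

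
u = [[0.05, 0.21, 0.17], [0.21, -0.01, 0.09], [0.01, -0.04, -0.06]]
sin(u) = [[0.05, 0.21, 0.17], [0.21, -0.01, 0.09], [0.01, -0.04, -0.06]]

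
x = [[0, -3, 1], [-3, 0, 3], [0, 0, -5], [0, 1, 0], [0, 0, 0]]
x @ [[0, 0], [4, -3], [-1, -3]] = [[-13, 6], [-3, -9], [5, 15], [4, -3], [0, 0]]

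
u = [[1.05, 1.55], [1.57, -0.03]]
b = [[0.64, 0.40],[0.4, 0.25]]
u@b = [[1.29, 0.81],  [0.99, 0.62]]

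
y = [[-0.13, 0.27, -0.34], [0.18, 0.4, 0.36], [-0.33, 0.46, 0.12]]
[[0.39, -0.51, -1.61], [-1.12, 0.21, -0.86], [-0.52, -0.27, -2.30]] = y@[[-0.46, 0.45, 1.92], [-1.01, -0.51, -3.86], [-1.76, 0.92, 0.95]]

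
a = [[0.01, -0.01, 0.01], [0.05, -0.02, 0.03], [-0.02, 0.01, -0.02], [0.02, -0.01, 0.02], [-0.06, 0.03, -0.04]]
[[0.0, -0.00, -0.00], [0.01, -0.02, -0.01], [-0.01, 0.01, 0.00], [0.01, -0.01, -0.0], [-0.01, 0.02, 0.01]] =a @ [[0.02, -0.56, -0.02], [0.05, -0.04, 0.28], [0.36, 0.21, -0.04]]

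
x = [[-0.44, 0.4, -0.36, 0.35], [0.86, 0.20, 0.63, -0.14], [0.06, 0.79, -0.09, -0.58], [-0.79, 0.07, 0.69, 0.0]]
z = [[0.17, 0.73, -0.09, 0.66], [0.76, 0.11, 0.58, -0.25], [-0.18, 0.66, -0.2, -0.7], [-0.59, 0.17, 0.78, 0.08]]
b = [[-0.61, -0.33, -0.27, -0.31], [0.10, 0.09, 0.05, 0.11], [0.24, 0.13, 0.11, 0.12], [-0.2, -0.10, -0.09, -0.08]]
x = z + b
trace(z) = 0.16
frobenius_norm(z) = 2.00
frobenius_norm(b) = 0.92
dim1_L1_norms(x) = [1.55, 1.83, 1.52, 1.55]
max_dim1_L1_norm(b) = 1.52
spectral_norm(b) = 0.92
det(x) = -0.57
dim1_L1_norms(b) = [1.52, 0.35, 0.6, 0.47]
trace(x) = -0.33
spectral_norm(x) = 1.30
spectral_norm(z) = 1.01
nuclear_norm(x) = 3.73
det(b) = -0.00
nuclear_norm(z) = 3.99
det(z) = -0.99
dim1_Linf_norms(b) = [0.61, 0.11, 0.24, 0.2]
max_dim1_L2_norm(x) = 1.09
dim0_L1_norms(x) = [2.15, 1.46, 1.77, 1.07]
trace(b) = -0.49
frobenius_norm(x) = 1.97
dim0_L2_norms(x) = [1.25, 0.91, 1.01, 0.69]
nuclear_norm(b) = 0.99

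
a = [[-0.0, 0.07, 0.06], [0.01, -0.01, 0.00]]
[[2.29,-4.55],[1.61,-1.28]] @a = [[-0.05, 0.21, 0.14], [-0.01, 0.13, 0.10]]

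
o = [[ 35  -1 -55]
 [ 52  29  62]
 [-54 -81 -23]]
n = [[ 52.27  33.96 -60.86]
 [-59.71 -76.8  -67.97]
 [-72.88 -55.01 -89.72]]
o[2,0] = -54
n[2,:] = [-72.88, -55.01, -89.72]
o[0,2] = -55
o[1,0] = 52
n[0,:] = [52.27, 33.96, -60.86]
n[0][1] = 33.96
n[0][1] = 33.96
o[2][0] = -54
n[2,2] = -89.72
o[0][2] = -55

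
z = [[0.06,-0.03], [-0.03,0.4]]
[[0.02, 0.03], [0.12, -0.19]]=z @ [[0.42, 0.36], [0.33, -0.44]]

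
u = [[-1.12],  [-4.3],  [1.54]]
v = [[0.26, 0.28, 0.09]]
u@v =[[-0.29, -0.31, -0.1], [-1.12, -1.20, -0.39], [0.40, 0.43, 0.14]]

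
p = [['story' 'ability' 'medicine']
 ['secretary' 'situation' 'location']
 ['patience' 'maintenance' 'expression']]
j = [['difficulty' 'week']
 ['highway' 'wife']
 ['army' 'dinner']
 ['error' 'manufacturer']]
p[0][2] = 'medicine'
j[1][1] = 'wife'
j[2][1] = 'dinner'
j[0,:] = ['difficulty', 'week']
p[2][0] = 'patience'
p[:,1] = ['ability', 'situation', 'maintenance']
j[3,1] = 'manufacturer'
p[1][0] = 'secretary'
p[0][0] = 'story'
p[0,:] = ['story', 'ability', 'medicine']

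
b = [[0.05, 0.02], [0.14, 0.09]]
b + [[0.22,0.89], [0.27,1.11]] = [[0.27,  0.91], [0.41,  1.20]]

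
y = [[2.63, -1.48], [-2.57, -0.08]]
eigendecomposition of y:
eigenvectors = [[0.82, 0.37],[-0.57, 0.93]]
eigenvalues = [3.65, -1.1]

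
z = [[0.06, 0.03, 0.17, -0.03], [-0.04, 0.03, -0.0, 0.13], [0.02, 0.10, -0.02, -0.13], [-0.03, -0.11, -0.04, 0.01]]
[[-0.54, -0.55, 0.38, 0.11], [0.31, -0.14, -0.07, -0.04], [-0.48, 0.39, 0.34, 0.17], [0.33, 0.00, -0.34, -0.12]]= z @[[-0.65, -0.41, 0.4, -0.58], [-1.76, 1.26, 2.37, 1.02], [-2.21, -3.59, 1.48, 0.52], [2.58, -1.53, -0.97, -0.72]]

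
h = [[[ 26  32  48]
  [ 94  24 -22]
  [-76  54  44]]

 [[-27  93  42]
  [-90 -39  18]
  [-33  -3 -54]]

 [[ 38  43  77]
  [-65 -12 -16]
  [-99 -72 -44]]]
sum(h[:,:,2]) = 93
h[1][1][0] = -90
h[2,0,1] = 43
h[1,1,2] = 18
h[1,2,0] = -33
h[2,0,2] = 77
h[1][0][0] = -27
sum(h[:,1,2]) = -20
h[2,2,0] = -99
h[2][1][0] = -65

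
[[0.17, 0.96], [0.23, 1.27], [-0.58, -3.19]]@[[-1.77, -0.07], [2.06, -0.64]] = [[1.68, -0.63], [2.21, -0.83], [-5.54, 2.08]]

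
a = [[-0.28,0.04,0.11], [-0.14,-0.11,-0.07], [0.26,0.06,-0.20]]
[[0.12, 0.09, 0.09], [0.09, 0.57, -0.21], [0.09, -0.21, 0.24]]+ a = [[-0.16, 0.13, 0.20], [-0.05, 0.46, -0.28], [0.35, -0.15, 0.04]]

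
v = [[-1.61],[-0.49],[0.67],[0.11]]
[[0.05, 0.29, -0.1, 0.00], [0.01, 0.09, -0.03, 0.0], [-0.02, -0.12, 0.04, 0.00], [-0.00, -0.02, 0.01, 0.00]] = v @ [[-0.03, -0.18, 0.06, -0.0]]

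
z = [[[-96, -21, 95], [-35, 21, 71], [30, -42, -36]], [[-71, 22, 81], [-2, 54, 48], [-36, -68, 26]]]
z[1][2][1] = -68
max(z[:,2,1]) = -42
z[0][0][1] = -21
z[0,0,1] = -21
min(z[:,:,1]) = -68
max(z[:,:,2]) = 95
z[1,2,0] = -36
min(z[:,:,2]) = -36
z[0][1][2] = 71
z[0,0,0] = -96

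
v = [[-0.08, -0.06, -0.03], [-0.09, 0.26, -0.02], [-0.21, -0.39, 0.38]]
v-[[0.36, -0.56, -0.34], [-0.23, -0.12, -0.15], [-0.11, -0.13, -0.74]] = [[-0.44, 0.5, 0.31], [0.14, 0.38, 0.13], [-0.10, -0.26, 1.12]]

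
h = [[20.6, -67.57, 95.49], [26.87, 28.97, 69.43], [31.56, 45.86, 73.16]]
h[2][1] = 45.86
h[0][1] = -67.57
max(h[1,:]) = 69.43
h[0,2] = 95.49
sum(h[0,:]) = 48.52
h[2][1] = 45.86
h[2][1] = 45.86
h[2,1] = 45.86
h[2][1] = 45.86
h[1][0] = 26.87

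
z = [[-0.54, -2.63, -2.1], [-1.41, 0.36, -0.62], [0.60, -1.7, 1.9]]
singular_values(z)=[3.43, 2.84, 1.07]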